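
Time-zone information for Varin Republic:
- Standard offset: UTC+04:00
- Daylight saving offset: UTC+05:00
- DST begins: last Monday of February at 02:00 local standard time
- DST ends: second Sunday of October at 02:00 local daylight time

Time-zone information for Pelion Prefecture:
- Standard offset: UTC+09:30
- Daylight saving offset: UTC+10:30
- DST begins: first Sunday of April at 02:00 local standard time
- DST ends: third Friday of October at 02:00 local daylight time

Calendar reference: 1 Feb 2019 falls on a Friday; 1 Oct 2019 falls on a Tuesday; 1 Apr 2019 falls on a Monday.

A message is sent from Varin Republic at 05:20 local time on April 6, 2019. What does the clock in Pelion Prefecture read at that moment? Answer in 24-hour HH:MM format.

09:50

1 February 2019 is a Friday, so Mondays fall on 4, 11, 18, 25; the last is February 25.
1 October 2019 is a Tuesday, so the first Sunday is October 6 and the second is October 13.
April 6, 2019 falls between 25 February and 13 October, so daylight saving is in effect and Varin Republic is at UTC+05:00.
05:20 Varin Republic − 5h = 00:20 UTC.
1 April 2019 is a Monday, so the first Sunday is April 7.
1 October 2019 is a Tuesday, so the first Friday is October 4 and the third is October 18.
At the standard offset (UTC+09:30), 00:20 UTC + 9h30m = 09:50 Pelion Prefecture standard time.
Daylight saving runs 7 April – 18 October; the standard-time date in Pelion Prefecture, April 6, 2019, is outside that window, so Pelion Prefecture is on standard time at UTC+09:30.
00:20 UTC + 9h30m = 09:50 Pelion Prefecture.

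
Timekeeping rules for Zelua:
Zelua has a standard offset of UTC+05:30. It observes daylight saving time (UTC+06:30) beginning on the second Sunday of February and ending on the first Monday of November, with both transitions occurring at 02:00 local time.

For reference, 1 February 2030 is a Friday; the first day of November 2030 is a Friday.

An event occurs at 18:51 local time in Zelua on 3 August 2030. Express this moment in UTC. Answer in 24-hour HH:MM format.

12:21

1 February 2030 is a Friday, so the first Sunday is February 3 and the second is February 10.
1 November 2030 is a Friday, so the first Monday is November 4.
Daylight saving runs 10 February – 4 November; 3 August 2030 is inside that window, so Zelua is at UTC+06:30.
18:51 local − 6h30m = 12:21 UTC.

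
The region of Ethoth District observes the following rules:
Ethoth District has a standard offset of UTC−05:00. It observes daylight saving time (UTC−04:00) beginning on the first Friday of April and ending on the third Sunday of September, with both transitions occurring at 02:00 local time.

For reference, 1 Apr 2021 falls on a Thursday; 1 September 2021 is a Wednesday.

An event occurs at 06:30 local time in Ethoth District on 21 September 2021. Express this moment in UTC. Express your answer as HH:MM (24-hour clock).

1 April 2021 is a Thursday, so the first Friday is April 2.
1 September 2021 is a Wednesday, so the first Sunday is September 5 and the third is September 19.
21 September 2021 is outside the daylight-saving period (2 April – 19 September), so Ethoth District is on standard time, UTC−05:00.
06:30 local + 5h = 11:30 UTC.

11:30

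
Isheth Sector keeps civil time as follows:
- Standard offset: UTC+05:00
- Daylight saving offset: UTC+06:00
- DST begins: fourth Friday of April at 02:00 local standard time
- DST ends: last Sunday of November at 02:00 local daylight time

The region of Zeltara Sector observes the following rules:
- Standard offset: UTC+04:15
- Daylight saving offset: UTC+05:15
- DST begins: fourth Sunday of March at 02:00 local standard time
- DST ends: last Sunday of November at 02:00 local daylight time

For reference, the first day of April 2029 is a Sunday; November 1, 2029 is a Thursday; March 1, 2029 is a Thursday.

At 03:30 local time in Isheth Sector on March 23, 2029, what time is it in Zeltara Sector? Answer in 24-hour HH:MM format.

1 April 2029 is a Sunday, so the first Friday is April 6 and the fourth is April 27.
1 November 2029 is a Thursday, so Sundays fall on 4, 11, 18, 25; the last is November 25.
March 23, 2029 is outside the daylight-saving period (27 April – 25 November), so Isheth Sector is on standard time, UTC+05:00.
03:30 Isheth Sector − 5h = 22:30 UTC (rolling into the previous day, 22 March 2029).
1 March 2029 is a Thursday, so the first Sunday is March 4 and the fourth is March 25.
1 November 2029 is a Thursday, so Sundays fall on 4, 11, 18, 25; the last is November 25.
At the standard offset (UTC+04:15), 22:30 UTC + 4h15m = 02:45 Zeltara Sector standard time (rolling into the next day, 23 March 2029).
Daylight saving runs 25 March – 25 November; the standard-time date in Zeltara Sector, March 23, 2029, is outside that window, so Zeltara Sector is on standard time at UTC+04:15.
22:30 UTC + 4h15m = 02:45 Zeltara Sector (rolling into the next day, 23 March 2029).

02:45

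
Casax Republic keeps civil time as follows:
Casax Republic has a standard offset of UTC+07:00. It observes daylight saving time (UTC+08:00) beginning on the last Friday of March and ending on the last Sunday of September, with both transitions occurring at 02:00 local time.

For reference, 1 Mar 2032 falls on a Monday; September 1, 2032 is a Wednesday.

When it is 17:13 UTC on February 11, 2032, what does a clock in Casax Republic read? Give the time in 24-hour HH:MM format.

1 March 2032 is a Monday, so Fridays fall on 5, 12, 19, 26; the last is March 26.
1 September 2032 is a Wednesday, so Sundays fall on 5, 12, 19, 26; the last is September 26.
At the standard offset (UTC+07:00), 17:13 UTC + 7h = 00:13 Casax Republic standard time (rolling into the next day, 12 February 2032).
Daylight saving runs 26 March – 26 September; the standard-time date in Casax Republic, February 12, 2032, is outside that window, so Casax Republic is on standard time at UTC+07:00.
17:13 UTC + 7h = 00:13 local (rolling into the next day, 12 February 2032).

00:13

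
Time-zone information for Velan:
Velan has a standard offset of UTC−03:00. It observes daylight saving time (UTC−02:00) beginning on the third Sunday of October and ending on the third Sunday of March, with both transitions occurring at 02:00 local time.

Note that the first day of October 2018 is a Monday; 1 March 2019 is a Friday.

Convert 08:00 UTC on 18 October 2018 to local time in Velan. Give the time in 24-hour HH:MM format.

05:00

1 October 2018 is a Monday, so the first Sunday is October 7 and the third is October 21.
1 March 2019 is a Friday, so the first Sunday is March 3 and the third is March 17.
At the standard offset (UTC−03:00), 08:00 UTC − 3h = 05:00 Velan standard time.
The standard-time date in Velan, 18 October 2018, does not fall between 21 October 2018 and 17 March 2019, so daylight saving is not in effect and Velan is at UTC−03:00.
08:00 UTC − 3h = 05:00 local.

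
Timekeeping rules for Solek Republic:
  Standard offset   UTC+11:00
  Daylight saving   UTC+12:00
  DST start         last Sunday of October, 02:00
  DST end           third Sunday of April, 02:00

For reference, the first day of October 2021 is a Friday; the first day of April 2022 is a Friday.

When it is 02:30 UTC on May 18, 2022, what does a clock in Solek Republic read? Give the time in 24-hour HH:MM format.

13:30

1 October 2021 is a Friday, so Sundays fall on 3, 10, 17, 24, 31; the last is October 31.
1 April 2022 is a Friday, so the first Sunday is April 3 and the third is April 17.
At the standard offset (UTC+11:00), 02:30 UTC + 11h = 13:30 Solek Republic standard time.
The standard-time date in Solek Republic, May 18, 2022, does not fall between 31 October 2021 and 17 April 2022, so daylight saving is not in effect and Solek Republic is at UTC+11:00.
02:30 UTC + 11h = 13:30 local.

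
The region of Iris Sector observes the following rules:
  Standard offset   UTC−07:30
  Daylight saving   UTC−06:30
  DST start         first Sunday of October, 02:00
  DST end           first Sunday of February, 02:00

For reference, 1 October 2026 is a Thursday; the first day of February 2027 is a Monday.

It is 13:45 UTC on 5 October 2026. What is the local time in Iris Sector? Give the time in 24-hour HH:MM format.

1 October 2026 is a Thursday, so the first Sunday is October 4.
1 February 2027 is a Monday, so the first Sunday is February 7.
At the standard offset (UTC−07:30), 13:45 UTC − 7h30m = 06:15 Iris Sector standard time.
The standard-time date in Iris Sector, 5 October 2026, falls between 4 October 2026 and 7 February 2027, so daylight saving is in effect and Iris Sector is at UTC−06:30.
13:45 UTC − 6h30m = 07:15 local.

07:15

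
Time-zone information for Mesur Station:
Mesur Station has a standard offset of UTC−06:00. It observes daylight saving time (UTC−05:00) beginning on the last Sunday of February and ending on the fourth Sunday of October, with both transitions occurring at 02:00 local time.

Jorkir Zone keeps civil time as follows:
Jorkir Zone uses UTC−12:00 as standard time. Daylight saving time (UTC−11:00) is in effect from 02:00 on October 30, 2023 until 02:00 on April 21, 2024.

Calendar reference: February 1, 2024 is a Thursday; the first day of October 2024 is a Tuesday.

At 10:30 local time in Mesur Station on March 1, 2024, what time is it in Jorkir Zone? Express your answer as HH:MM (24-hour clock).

04:30

1 February 2024 is a Thursday, so Sundays fall on 4, 11, 18, 25; the last is February 25.
1 October 2024 is a Tuesday, so the first Sunday is October 6 and the fourth is October 27.
March 1, 2024 lies within the daylight-saving period (25 February – 27 October), so Mesur Station is on daylight time, UTC−05:00.
10:30 Mesur Station + 5h = 15:30 UTC.
At the standard offset (UTC−12:00), 15:30 UTC − 12h = 03:30 Jorkir Zone standard time.
The standard-time date in Jorkir Zone, March 1, 2024, falls between 30 October 2023 and 21 April 2024, so daylight saving is in effect and Jorkir Zone is at UTC−11:00.
15:30 UTC − 11h = 04:30 Jorkir Zone.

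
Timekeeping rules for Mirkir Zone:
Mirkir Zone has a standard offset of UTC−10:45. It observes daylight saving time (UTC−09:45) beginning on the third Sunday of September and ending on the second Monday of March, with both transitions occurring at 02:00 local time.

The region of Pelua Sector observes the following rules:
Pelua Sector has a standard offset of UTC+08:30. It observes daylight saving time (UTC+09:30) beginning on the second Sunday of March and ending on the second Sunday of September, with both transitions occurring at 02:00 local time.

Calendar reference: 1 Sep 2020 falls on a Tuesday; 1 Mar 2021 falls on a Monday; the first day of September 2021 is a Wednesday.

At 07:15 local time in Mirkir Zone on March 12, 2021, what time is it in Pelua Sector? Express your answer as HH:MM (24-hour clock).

1 September 2020 is a Tuesday, so the first Sunday is September 6 and the third is September 20.
1 March 2021 is a Monday, so the first Monday is March 1 and the second is March 8.
Daylight saving runs 20 September 2020 – 8 March 2021; March 12, 2021 is outside that window, so Mirkir Zone is on standard time at UTC−10:45.
07:15 Mirkir Zone + 10h45m = 18:00 UTC.
1 March 2021 is a Monday, so the first Sunday is March 7 and the second is March 14.
1 September 2021 is a Wednesday, so the first Sunday is September 5 and the second is September 12.
At the standard offset (UTC+08:30), 18:00 UTC + 8h30m = 02:30 Pelua Sector standard time (rolling into the next day, 13 March 2021).
The standard-time date in Pelua Sector, March 13, 2021, does not fall between 14 March and 12 September, so daylight saving is not in effect and Pelua Sector is at UTC+08:30.
18:00 UTC + 8h30m = 02:30 Pelua Sector (rolling into the next day, 13 March 2021).

02:30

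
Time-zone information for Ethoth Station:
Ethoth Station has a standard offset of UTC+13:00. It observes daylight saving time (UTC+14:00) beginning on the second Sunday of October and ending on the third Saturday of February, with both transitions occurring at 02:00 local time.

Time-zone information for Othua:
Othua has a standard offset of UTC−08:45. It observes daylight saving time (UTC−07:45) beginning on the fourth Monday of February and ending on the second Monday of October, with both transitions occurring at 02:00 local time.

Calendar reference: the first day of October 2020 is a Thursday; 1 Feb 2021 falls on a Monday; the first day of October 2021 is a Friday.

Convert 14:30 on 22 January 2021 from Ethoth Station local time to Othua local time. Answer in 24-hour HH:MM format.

1 October 2020 is a Thursday, so the first Sunday is October 4 and the second is October 11.
1 February 2021 is a Monday, so the first Saturday is February 6 and the third is February 20.
Daylight saving runs 11 October 2020 – 20 February 2021; 22 January 2021 is inside that window, so Ethoth Station is at UTC+14:00.
14:30 Ethoth Station − 14h = 00:30 UTC.
1 February 2021 is a Monday, so the first Monday is February 1 and the fourth is February 22.
1 October 2021 is a Friday, so the first Monday is October 4 and the second is October 11.
At the standard offset (UTC−08:45), 00:30 UTC − 8h45m = 15:45 Othua standard time (rolling into the previous day, 21 January 2021).
Daylight saving runs 22 February – 11 October; the standard-time date in Othua, 21 January 2021, is outside that window, so Othua is on standard time at UTC−08:45.
00:30 UTC − 8h45m = 15:45 Othua (rolling into the previous day, 21 January 2021).

15:45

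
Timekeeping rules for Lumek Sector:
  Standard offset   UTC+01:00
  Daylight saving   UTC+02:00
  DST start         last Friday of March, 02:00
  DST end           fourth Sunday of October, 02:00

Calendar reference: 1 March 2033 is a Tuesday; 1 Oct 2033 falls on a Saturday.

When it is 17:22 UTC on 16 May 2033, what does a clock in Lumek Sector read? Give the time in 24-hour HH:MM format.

1 March 2033 is a Tuesday, so Fridays fall on 4, 11, 18, 25; the last is March 25.
1 October 2033 is a Saturday, so the first Sunday is October 2 and the fourth is October 23.
At the standard offset (UTC+01:00), 17:22 UTC + 1h = 18:22 Lumek Sector standard time.
Daylight saving runs 25 March – 23 October; the standard-time date in Lumek Sector, 16 May 2033, is inside that window, so Lumek Sector is at UTC+02:00.
17:22 UTC + 2h = 19:22 local.

19:22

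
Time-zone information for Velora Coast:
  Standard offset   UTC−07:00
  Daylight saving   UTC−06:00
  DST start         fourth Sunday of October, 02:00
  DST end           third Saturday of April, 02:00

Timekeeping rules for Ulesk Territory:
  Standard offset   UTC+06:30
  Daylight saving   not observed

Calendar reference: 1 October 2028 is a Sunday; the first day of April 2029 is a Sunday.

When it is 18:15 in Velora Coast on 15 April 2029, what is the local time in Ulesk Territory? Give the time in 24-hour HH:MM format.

1 October 2028 is a Sunday, so the first Sunday is October 1 and the fourth is October 22.
1 April 2029 is a Sunday, so the first Saturday is April 7 and the third is April 21.
15 April 2029 lies within the daylight-saving period (22 October 2028 – 21 April 2029), so Velora Coast is on daylight time, UTC−06:00.
18:15 Velora Coast + 6h = 00:15 UTC (rolling into the next day, 16 April 2029).
Ulesk Territory stays on UTC+06:30 all year.
00:15 UTC + 6h30m = 06:45 Ulesk Territory.

06:45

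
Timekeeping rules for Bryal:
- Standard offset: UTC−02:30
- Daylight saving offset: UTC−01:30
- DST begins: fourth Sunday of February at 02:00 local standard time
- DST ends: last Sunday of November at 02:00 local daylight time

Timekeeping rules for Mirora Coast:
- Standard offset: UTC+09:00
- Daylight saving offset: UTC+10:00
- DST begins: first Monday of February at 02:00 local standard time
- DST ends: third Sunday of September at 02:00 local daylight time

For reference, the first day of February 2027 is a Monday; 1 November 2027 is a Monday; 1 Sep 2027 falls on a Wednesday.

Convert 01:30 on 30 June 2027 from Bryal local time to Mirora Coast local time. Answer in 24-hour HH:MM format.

13:00

1 February 2027 is a Monday, so the first Sunday is February 7 and the fourth is February 28.
1 November 2027 is a Monday, so Sundays fall on 7, 14, 21, 28; the last is November 28.
Daylight saving runs 28 February – 28 November; 30 June 2027 is inside that window, so Bryal is at UTC−01:30.
01:30 Bryal + 1h30m = 03:00 UTC.
1 February 2027 is a Monday, so the first Monday is February 1.
1 September 2027 is a Wednesday, so the first Sunday is September 5 and the third is September 19.
At the standard offset (UTC+09:00), 03:00 UTC + 9h = 12:00 Mirora Coast standard time.
The standard-time date in Mirora Coast, 30 June 2027, lies within the daylight-saving period (1 February – 19 September), so Mirora Coast is on daylight time, UTC+10:00.
03:00 UTC + 10h = 13:00 Mirora Coast.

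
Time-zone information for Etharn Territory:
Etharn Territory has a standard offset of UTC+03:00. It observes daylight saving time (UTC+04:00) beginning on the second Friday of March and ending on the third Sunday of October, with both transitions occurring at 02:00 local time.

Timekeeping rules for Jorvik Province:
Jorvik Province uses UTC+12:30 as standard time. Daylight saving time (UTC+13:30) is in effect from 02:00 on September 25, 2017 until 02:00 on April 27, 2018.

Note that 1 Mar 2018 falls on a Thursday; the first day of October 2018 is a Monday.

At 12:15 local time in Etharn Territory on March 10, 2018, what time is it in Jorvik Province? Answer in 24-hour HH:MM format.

21:45

1 March 2018 is a Thursday, so the first Friday is March 2 and the second is March 9.
1 October 2018 is a Monday, so the first Sunday is October 7 and the third is October 21.
March 10, 2018 falls between 9 March and 21 October, so daylight saving is in effect and Etharn Territory is at UTC+04:00.
12:15 Etharn Territory − 4h = 08:15 UTC.
At the standard offset (UTC+12:30), 08:15 UTC + 12h30m = 20:45 Jorvik Province standard time.
The standard-time date in Jorvik Province, March 10, 2018, lies within the daylight-saving period (25 September 2017 – 27 April 2018), so Jorvik Province is on daylight time, UTC+13:30.
08:15 UTC + 13h30m = 21:45 Jorvik Province.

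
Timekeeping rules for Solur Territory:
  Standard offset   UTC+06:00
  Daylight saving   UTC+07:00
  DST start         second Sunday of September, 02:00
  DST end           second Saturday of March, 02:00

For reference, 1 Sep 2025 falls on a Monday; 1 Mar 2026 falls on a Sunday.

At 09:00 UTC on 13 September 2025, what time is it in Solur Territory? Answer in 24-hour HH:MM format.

1 September 2025 is a Monday, so the first Sunday is September 7 and the second is September 14.
1 March 2026 is a Sunday, so the first Saturday is March 7 and the second is March 14.
At the standard offset (UTC+06:00), 09:00 UTC + 6h = 15:00 Solur Territory standard time.
The standard-time date in Solur Territory, 13 September 2025, does not fall between 14 September 2025 and 14 March 2026, so daylight saving is not in effect and Solur Territory is at UTC+06:00.
09:00 UTC + 6h = 15:00 local.

15:00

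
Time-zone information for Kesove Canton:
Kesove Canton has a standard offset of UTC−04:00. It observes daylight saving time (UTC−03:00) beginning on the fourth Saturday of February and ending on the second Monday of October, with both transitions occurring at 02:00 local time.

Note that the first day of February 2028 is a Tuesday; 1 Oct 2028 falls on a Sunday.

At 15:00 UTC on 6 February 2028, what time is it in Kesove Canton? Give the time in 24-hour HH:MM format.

1 February 2028 is a Tuesday, so the first Saturday is February 5 and the fourth is February 26.
1 October 2028 is a Sunday, so the first Monday is October 2 and the second is October 9.
At the standard offset (UTC−04:00), 15:00 UTC − 4h = 11:00 Kesove Canton standard time.
The standard-time date in Kesove Canton, 6 February 2028, is outside the daylight-saving period (26 February – 9 October), so Kesove Canton is on standard time, UTC−04:00.
15:00 UTC − 4h = 11:00 local.

11:00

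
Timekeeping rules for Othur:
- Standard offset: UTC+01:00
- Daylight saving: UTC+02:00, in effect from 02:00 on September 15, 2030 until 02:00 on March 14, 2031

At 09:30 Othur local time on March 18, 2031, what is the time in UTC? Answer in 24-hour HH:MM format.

08:30

Daylight saving runs 15 September 2030 – 14 March 2031; March 18, 2031 is outside that window, so Othur is on standard time at UTC+01:00.
09:30 local − 1h = 08:30 UTC.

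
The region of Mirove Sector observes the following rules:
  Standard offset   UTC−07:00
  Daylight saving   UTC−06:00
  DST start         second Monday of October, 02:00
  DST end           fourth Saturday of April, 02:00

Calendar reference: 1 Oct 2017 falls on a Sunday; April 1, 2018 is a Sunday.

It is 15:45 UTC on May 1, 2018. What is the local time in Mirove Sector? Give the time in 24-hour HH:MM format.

1 October 2017 is a Sunday, so the first Monday is October 2 and the second is October 9.
1 April 2018 is a Sunday, so the first Saturday is April 7 and the fourth is April 28.
At the standard offset (UTC−07:00), 15:45 UTC − 7h = 08:45 Mirove Sector standard time.
The standard-time date in Mirove Sector, May 1, 2018, does not fall between 9 October 2017 and 28 April 2018, so daylight saving is not in effect and Mirove Sector is at UTC−07:00.
15:45 UTC − 7h = 08:45 local.

08:45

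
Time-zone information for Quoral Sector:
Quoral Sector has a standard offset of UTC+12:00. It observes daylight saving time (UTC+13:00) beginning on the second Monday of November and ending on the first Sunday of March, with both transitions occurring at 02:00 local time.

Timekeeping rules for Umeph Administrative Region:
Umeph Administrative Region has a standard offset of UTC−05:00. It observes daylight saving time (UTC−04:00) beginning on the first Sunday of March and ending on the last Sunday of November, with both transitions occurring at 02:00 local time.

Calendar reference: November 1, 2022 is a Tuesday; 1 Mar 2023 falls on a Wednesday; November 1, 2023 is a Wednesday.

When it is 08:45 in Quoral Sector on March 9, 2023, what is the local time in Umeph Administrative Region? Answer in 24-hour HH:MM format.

16:45

1 November 2022 is a Tuesday, so the first Monday is November 7 and the second is November 14.
1 March 2023 is a Wednesday, so the first Sunday is March 5.
Daylight saving runs 14 November 2022 – 5 March 2023; March 9, 2023 is outside that window, so Quoral Sector is on standard time at UTC+12:00.
08:45 Quoral Sector − 12h = 20:45 UTC (rolling into the previous day, 8 March 2023).
1 March 2023 is a Wednesday, so the first Sunday is March 5.
1 November 2023 is a Wednesday, so Sundays fall on 5, 12, 19, 26; the last is November 26.
At the standard offset (UTC−05:00), 20:45 UTC − 5h = 15:45 Umeph Administrative Region standard time.
The standard-time date in Umeph Administrative Region, March 8, 2023, falls between 5 March and 26 November, so daylight saving is in effect and Umeph Administrative Region is at UTC−04:00.
20:45 UTC − 4h = 16:45 Umeph Administrative Region.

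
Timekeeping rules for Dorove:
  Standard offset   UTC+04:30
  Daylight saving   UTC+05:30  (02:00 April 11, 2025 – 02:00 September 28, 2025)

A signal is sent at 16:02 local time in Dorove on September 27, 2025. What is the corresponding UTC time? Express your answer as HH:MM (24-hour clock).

Daylight saving runs 11 April – 28 September; September 27, 2025 is inside that window, so Dorove is at UTC+05:30.
16:02 local − 5h30m = 10:32 UTC.

10:32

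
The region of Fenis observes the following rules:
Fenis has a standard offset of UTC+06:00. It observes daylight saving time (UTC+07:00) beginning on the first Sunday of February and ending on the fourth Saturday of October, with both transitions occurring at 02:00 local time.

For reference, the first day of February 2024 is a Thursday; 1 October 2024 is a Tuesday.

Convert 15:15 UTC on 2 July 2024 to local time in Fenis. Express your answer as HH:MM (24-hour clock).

22:15

1 February 2024 is a Thursday, so the first Sunday is February 4.
1 October 2024 is a Tuesday, so the first Saturday is October 5 and the fourth is October 26.
At the standard offset (UTC+06:00), 15:15 UTC + 6h = 21:15 Fenis standard time.
The standard-time date in Fenis, 2 July 2024, lies within the daylight-saving period (4 February – 26 October), so Fenis is on daylight time, UTC+07:00.
15:15 UTC + 7h = 22:15 local.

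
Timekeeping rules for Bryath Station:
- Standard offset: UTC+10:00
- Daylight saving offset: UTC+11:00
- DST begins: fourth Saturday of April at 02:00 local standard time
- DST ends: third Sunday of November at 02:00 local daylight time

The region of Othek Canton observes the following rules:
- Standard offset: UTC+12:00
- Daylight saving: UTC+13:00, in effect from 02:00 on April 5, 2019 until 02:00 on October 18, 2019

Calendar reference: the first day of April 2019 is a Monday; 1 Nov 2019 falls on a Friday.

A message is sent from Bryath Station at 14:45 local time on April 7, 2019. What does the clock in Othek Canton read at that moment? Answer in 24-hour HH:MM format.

1 April 2019 is a Monday, so the first Saturday is April 6 and the fourth is April 27.
1 November 2019 is a Friday, so the first Sunday is November 3 and the third is November 17.
April 7, 2019 does not fall between 27 April and 17 November, so daylight saving is not in effect and Bryath Station is at UTC+10:00.
14:45 Bryath Station − 10h = 04:45 UTC.
At the standard offset (UTC+12:00), 04:45 UTC + 12h = 16:45 Othek Canton standard time.
The standard-time date in Othek Canton, April 7, 2019, lies within the daylight-saving period (5 April – 18 October), so Othek Canton is on daylight time, UTC+13:00.
04:45 UTC + 13h = 17:45 Othek Canton.

17:45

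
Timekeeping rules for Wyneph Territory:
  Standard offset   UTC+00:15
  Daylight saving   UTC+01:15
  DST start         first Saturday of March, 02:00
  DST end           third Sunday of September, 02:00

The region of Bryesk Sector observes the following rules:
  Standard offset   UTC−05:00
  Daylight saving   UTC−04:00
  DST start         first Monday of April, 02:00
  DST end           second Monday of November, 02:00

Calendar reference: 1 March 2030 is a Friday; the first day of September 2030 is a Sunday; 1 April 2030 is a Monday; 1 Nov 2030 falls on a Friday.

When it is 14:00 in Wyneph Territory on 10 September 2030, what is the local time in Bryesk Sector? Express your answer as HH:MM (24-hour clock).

1 March 2030 is a Friday, so the first Saturday is March 2.
1 September 2030 is a Sunday, so the first Sunday is September 1 and the third is September 15.
Daylight saving runs 2 March – 15 September; 10 September 2030 is inside that window, so Wyneph Territory is at UTC+01:15.
14:00 Wyneph Territory − 1h15m = 12:45 UTC.
1 April 2030 is a Monday, so the first Monday is April 1.
1 November 2030 is a Friday, so the first Monday is November 4 and the second is November 11.
At the standard offset (UTC−05:00), 12:45 UTC − 5h = 07:45 Bryesk Sector standard time.
The standard-time date in Bryesk Sector, 10 September 2030, falls between 1 April and 11 November, so daylight saving is in effect and Bryesk Sector is at UTC−04:00.
12:45 UTC − 4h = 08:45 Bryesk Sector.

08:45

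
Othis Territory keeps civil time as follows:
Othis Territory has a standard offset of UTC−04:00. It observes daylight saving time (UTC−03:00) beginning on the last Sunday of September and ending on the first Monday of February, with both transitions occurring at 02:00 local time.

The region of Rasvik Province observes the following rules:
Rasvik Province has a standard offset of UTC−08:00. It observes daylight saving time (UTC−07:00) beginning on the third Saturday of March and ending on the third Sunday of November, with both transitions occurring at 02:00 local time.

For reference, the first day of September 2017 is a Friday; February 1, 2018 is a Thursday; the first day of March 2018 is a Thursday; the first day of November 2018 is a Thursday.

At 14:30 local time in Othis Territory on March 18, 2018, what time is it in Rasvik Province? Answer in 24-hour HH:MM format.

1 September 2017 is a Friday, so Sundays fall on 3, 10, 17, 24; the last is September 24.
1 February 2018 is a Thursday, so the first Monday is February 5.
Daylight saving runs 24 September 2017 – 5 February 2018; March 18, 2018 is outside that window, so Othis Territory is on standard time at UTC−04:00.
14:30 Othis Territory + 4h = 18:30 UTC.
1 March 2018 is a Thursday, so the first Saturday is March 3 and the third is March 17.
1 November 2018 is a Thursday, so the first Sunday is November 4 and the third is November 18.
At the standard offset (UTC−08:00), 18:30 UTC − 8h = 10:30 Rasvik Province standard time.
Daylight saving runs 17 March – 18 November; the standard-time date in Rasvik Province, March 18, 2018, is inside that window, so Rasvik Province is at UTC−07:00.
18:30 UTC − 7h = 11:30 Rasvik Province.

11:30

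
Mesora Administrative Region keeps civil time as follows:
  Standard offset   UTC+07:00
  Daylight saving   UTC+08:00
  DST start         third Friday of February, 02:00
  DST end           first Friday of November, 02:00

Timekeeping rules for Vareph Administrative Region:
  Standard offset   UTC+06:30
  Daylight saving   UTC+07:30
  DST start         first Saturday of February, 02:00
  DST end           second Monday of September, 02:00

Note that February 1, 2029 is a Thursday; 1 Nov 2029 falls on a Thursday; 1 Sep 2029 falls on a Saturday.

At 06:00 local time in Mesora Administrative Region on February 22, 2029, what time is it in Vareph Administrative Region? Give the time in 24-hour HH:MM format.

05:30

1 February 2029 is a Thursday, so the first Friday is February 2 and the third is February 16.
1 November 2029 is a Thursday, so the first Friday is November 2.
February 22, 2029 lies within the daylight-saving period (16 February – 2 November), so Mesora Administrative Region is on daylight time, UTC+08:00.
06:00 Mesora Administrative Region − 8h = 22:00 UTC (rolling into the previous day, 21 February 2029).
1 February 2029 is a Thursday, so the first Saturday is February 3.
1 September 2029 is a Saturday, so the first Monday is September 3 and the second is September 10.
At the standard offset (UTC+06:30), 22:00 UTC + 6h30m = 04:30 Vareph Administrative Region standard time (rolling into the next day, 22 February 2029).
The standard-time date in Vareph Administrative Region, February 22, 2029, lies within the daylight-saving period (3 February – 10 September), so Vareph Administrative Region is on daylight time, UTC+07:30.
22:00 UTC + 7h30m = 05:30 Vareph Administrative Region (rolling into the next day, 22 February 2029).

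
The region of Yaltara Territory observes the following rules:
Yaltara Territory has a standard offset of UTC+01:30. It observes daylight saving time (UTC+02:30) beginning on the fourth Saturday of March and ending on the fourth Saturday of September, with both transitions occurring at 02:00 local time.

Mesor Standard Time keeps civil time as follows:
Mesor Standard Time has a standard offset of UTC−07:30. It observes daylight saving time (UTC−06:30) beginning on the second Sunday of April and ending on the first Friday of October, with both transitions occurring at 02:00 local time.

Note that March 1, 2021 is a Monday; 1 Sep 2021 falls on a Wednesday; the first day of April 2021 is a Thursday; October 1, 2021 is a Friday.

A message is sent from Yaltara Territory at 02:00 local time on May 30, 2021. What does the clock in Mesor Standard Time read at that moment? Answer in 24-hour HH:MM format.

17:00

1 March 2021 is a Monday, so the first Saturday is March 6 and the fourth is March 27.
1 September 2021 is a Wednesday, so the first Saturday is September 4 and the fourth is September 25.
May 30, 2021 lies within the daylight-saving period (27 March – 25 September), so Yaltara Territory is on daylight time, UTC+02:30.
02:00 Yaltara Territory − 2h30m = 23:30 UTC (rolling into the previous day, 29 May 2021).
1 April 2021 is a Thursday, so the first Sunday is April 4 and the second is April 11.
1 October 2021 is a Friday, so the first Friday is October 1.
At the standard offset (UTC−07:30), 23:30 UTC − 7h30m = 16:00 Mesor Standard Time standard time.
The standard-time date in Mesor Standard Time, May 29, 2021, lies within the daylight-saving period (11 April – 1 October), so Mesor Standard Time is on daylight time, UTC−06:30.
23:30 UTC − 6h30m = 17:00 Mesor Standard Time.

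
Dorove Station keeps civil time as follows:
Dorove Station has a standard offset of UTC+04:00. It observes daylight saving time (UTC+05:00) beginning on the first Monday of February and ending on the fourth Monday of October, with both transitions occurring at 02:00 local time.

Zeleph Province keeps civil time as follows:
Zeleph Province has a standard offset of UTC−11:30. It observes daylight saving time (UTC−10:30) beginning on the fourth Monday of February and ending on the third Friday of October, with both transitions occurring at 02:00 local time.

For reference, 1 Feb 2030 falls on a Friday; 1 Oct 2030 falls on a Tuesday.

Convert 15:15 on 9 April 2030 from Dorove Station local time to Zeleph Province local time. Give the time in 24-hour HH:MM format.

1 February 2030 is a Friday, so the first Monday is February 4.
1 October 2030 is a Tuesday, so the first Monday is October 7 and the fourth is October 28.
Daylight saving runs 4 February – 28 October; 9 April 2030 is inside that window, so Dorove Station is at UTC+05:00.
15:15 Dorove Station − 5h = 10:15 UTC.
1 February 2030 is a Friday, so the first Monday is February 4 and the fourth is February 25.
1 October 2030 is a Tuesday, so the first Friday is October 4 and the third is October 18.
At the standard offset (UTC−11:30), 10:15 UTC − 11h30m = 22:45 Zeleph Province standard time (rolling into the previous day, 8 April 2030).
Daylight saving runs 25 February – 18 October; the standard-time date in Zeleph Province, 8 April 2030, is inside that window, so Zeleph Province is at UTC−10:30.
10:15 UTC − 10h30m = 23:45 Zeleph Province (rolling into the previous day, 8 April 2030).

23:45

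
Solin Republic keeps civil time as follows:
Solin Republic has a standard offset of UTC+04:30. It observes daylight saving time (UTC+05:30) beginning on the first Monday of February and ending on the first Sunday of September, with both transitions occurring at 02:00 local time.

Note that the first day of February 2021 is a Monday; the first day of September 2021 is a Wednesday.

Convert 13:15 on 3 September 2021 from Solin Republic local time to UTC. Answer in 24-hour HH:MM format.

1 February 2021 is a Monday, so the first Monday is February 1.
1 September 2021 is a Wednesday, so the first Sunday is September 5.
Daylight saving runs 1 February – 5 September; 3 September 2021 is inside that window, so Solin Republic is at UTC+05:30.
13:15 local − 5h30m = 07:45 UTC.

07:45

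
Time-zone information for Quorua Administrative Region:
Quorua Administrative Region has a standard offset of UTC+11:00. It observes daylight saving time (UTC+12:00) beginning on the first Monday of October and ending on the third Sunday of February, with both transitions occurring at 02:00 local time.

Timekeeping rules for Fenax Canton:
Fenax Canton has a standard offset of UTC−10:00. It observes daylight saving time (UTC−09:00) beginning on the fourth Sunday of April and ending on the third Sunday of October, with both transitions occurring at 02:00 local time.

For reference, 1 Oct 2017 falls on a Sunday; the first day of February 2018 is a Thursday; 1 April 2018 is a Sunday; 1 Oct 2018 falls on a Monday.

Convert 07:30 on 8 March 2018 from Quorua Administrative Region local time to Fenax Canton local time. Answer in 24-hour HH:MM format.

1 October 2017 is a Sunday, so the first Monday is October 2.
1 February 2018 is a Thursday, so the first Sunday is February 4 and the third is February 18.
Daylight saving runs 2 October 2017 – 18 February 2018; 8 March 2018 is outside that window, so Quorua Administrative Region is on standard time at UTC+11:00.
07:30 Quorua Administrative Region − 11h = 20:30 UTC (rolling into the previous day, 7 March 2018).
1 April 2018 is a Sunday, so the first Sunday is April 1 and the fourth is April 22.
1 October 2018 is a Monday, so the first Sunday is October 7 and the third is October 21.
At the standard offset (UTC−10:00), 20:30 UTC − 10h = 10:30 Fenax Canton standard time.
The standard-time date in Fenax Canton, 7 March 2018, is outside the daylight-saving period (22 April – 21 October), so Fenax Canton is on standard time, UTC−10:00.
20:30 UTC − 10h = 10:30 Fenax Canton.

10:30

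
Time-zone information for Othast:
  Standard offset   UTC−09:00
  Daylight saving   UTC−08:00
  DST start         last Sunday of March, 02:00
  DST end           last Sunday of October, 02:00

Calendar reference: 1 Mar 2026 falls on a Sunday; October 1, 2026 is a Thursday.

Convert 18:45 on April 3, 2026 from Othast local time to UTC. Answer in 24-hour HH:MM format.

02:45

1 March 2026 is a Sunday, so Sundays fall on 1, 8, 15, 22, 29; the last is March 29.
1 October 2026 is a Thursday, so Sundays fall on 4, 11, 18, 25; the last is October 25.
April 3, 2026 lies within the daylight-saving period (29 March – 25 October), so Othast is on daylight time, UTC−08:00.
18:45 local + 8h = 02:45 UTC (rolling into the next day, 4 April 2026).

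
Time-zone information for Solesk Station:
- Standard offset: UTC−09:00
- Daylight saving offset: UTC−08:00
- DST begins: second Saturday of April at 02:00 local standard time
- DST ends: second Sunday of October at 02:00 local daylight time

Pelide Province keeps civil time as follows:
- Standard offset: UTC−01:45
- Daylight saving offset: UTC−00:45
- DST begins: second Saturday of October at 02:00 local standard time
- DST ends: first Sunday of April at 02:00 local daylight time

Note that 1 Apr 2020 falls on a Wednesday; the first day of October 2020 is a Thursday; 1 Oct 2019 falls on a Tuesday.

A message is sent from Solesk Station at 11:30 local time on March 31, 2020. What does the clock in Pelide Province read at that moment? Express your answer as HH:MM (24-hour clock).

1 April 2020 is a Wednesday, so the first Saturday is April 4 and the second is April 11.
1 October 2020 is a Thursday, so the first Sunday is October 4 and the second is October 11.
Daylight saving runs 11 April – 11 October; March 31, 2020 is outside that window, so Solesk Station is on standard time at UTC−09:00.
11:30 Solesk Station + 9h = 20:30 UTC.
1 October 2019 is a Tuesday, so the first Saturday is October 5 and the second is October 12.
1 April 2020 is a Wednesday, so the first Sunday is April 5.
At the standard offset (UTC−01:45), 20:30 UTC − 1h45m = 18:45 Pelide Province standard time.
Daylight saving runs 12 October 2019 – 5 April 2020; the standard-time date in Pelide Province, March 31, 2020, is inside that window, so Pelide Province is at UTC−00:45.
20:30 UTC − 0h45m = 19:45 Pelide Province.

19:45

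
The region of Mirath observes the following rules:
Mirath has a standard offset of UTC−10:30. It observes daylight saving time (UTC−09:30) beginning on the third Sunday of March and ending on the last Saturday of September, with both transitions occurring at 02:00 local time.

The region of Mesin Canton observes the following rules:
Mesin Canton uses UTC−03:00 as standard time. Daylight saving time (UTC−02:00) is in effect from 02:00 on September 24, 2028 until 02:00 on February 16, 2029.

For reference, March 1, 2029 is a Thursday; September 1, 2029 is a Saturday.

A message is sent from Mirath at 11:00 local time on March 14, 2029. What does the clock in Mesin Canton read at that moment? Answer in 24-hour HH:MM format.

18:30

1 March 2029 is a Thursday, so the first Sunday is March 4 and the third is March 18.
1 September 2029 is a Saturday, so Saturdays fall on 1, 8, 15, 22, 29; the last is September 29.
March 14, 2029 does not fall between 18 March and 29 September, so daylight saving is not in effect and Mirath is at UTC−10:30.
11:00 Mirath + 10h30m = 21:30 UTC.
At the standard offset (UTC−03:00), 21:30 UTC − 3h = 18:30 Mesin Canton standard time.
The standard-time date in Mesin Canton, March 14, 2029, does not fall between 24 September 2028 and 16 February 2029, so daylight saving is not in effect and Mesin Canton is at UTC−03:00.
21:30 UTC − 3h = 18:30 Mesin Canton.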